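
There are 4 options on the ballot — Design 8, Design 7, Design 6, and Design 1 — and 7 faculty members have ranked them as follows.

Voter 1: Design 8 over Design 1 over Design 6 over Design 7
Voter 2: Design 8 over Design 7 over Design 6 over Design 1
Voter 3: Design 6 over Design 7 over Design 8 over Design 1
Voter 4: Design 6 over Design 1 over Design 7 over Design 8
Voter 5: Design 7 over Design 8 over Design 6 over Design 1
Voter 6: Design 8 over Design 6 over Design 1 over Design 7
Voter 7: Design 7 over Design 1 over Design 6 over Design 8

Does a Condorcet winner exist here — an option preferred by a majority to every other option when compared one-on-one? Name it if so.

None — there is no Condorcet winner

Head-to-head results (7 voters total):
Design 8 vs Design 7: Design 7 wins 4–3.
Design 8 vs Design 6: Design 8 wins 4–3.
Design 8 vs Design 1: Design 8 wins 5–2.
Design 7 vs Design 6: Design 6 wins 4–3.
Design 7 vs Design 1: Design 7 wins 4–3.
Design 6 vs Design 1: Design 6 wins 5–2.
No candidate beats all others: Design 8 beats Design 6 beats Design 7 beats Design 8, a majority cycle.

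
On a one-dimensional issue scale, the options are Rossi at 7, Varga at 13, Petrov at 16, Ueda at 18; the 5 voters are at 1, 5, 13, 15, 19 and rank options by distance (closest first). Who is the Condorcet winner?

With single-peaked preferences on a line, the Condorcet winner is the candidate closest to the median voter.
The median voter (position 13) is closest to Varga at 13.
Check: Varga vs Rossi — voters closer to Varga: 3 of 5.

Varga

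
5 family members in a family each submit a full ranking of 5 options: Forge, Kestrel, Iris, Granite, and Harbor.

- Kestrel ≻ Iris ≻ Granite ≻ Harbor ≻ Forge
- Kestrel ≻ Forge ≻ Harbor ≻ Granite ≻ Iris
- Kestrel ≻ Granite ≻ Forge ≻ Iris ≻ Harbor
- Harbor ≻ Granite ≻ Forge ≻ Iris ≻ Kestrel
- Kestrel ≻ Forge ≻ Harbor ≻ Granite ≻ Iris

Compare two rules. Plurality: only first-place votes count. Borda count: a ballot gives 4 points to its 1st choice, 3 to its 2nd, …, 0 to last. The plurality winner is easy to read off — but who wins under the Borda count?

Kestrel

Plurality first-place counts: Forge 0, Kestrel 4, Iris 0, Granite 0, Harbor 1 → Kestrel.
Borda totals: Forge 10, Kestrel 16, Iris 5, Granite 10, Harbor 9 → Kestrel.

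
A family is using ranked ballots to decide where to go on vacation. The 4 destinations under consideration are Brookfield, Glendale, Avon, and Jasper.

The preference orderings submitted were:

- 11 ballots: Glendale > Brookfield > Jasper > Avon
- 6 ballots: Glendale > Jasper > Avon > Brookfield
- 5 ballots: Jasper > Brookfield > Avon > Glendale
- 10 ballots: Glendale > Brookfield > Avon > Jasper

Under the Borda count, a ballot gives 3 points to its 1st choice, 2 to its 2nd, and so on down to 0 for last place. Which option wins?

Glendale

Borda scores:
  Brookfield: 11·2 + 6·0 + 5·2 + 10·2 = 52
  Glendale: 11·3 + 6·3 + 5·0 + 10·3 = 81
  Avon: 11·0 + 6·1 + 5·1 + 10·1 = 21
  Jasper: 11·1 + 6·2 + 5·3 + 10·0 = 38
Glendale has the highest total.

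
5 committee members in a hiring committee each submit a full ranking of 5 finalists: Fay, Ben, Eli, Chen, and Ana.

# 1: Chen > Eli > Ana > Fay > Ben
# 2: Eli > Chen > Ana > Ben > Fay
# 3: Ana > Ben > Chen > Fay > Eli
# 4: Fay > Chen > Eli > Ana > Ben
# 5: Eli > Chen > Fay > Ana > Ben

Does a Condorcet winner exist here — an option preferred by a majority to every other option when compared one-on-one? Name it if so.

Chen

Head-to-head results (5 voters total):
Fay vs Ben: Fay wins 3–2.
Fay vs Eli: Eli wins 3–2.
Fay vs Chen: Chen wins 4–1.
Fay vs Ana: Ana wins 3–2.
Ben vs Eli: Eli wins 4–1.
Ben vs Chen: Chen wins 4–1.
Ben vs Ana: Ana wins 5–0.
Eli vs Chen: Chen wins 3–2.
Eli vs Ana: Eli wins 4–1.
Chen vs Ana: Chen wins 4–1.
Chen beats each rival — Fay (4–1), Ben (4–1), Eli (3–2), Ana (4–1) — so Chen is the Condorcet winner.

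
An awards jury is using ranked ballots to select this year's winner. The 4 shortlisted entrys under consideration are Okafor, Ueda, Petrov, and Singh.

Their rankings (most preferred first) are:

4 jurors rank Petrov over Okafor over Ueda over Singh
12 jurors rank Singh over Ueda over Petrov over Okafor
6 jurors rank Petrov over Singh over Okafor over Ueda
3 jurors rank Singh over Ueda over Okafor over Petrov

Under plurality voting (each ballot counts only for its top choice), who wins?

Singh

First-place vote totals:
  Okafor: 0
  Ueda: 0
  Petrov: 10
  Singh: 15
Singh has the most first-place votes.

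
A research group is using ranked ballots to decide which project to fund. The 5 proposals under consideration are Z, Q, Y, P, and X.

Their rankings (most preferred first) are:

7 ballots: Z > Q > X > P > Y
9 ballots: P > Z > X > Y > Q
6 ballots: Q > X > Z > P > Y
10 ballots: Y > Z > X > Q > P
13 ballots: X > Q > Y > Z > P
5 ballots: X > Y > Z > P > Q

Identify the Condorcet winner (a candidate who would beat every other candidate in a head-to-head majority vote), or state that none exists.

No Condorcet winner

Head-to-head results (50 voters total):
Z vs Q: Z wins 31–19.
Z vs Y: Y wins 28–22.
Z vs P: Z wins 41–9.
Z vs X: Z wins 26–24.
Q vs Y: Q wins 26–24.
Q vs P: Q wins 36–14.
Q vs X: X wins 37–13.
Y vs P: Y wins 28–22.
Y vs X: X wins 40–10.
P vs X: X wins 41–9.
No candidate beats all others: Z beats Q beats Y beats Z, a majority cycle.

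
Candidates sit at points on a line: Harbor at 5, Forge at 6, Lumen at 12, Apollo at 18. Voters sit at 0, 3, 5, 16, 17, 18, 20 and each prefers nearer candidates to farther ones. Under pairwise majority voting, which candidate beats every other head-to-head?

With single-peaked preferences on a line, the Condorcet winner is the candidate closest to the median voter.
The median voter (position 16) is closest to Apollo at 18.
Check: Apollo vs Forge — voters closer to Apollo: 4 of 7.

Apollo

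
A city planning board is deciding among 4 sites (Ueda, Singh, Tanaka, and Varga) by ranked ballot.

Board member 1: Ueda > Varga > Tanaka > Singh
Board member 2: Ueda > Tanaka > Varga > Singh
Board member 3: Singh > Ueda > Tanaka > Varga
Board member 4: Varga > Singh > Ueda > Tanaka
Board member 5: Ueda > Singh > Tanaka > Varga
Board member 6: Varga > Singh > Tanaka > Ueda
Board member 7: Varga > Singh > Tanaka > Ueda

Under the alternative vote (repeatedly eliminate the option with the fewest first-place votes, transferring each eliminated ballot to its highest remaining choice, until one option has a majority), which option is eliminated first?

Round 1: Ueda 3, Varga 3, Singh 1, Tanaka 0. Tanaka has the fewest and is eliminated.
Round 2: Ueda 3, Varga 3, Singh 1. Singh has the fewest and is eliminated.
Round 3: Ueda 4, Varga 3. Ueda has a majority.

Tanaka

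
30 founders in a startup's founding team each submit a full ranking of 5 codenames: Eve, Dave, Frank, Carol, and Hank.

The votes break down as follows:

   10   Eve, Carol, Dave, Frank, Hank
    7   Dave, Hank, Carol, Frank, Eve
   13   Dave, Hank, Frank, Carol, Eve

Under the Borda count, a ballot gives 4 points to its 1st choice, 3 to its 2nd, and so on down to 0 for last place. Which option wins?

Borda scores:
  Eve: 10·4 + 7·0 + 13·0 = 40
  Dave: 10·2 + 7·4 + 13·4 = 100
  Frank: 10·1 + 7·1 + 13·2 = 43
  Carol: 10·3 + 7·2 + 13·1 = 57
  Hank: 10·0 + 7·3 + 13·3 = 60
Dave has the highest total.

Dave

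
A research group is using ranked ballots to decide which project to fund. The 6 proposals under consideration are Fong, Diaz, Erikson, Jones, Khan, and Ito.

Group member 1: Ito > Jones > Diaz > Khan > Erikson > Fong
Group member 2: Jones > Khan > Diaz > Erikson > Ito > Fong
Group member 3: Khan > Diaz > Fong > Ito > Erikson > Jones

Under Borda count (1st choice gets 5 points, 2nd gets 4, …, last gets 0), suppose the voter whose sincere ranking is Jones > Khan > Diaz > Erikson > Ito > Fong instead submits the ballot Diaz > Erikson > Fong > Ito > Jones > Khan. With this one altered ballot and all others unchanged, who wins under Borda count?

Diaz

Borda totals with the altered ballot: Fong 6, Diaz 12, Erikson 6, Jones 5, Khan 7, Ito 9.
The switch changes the winner from Khan to Diaz.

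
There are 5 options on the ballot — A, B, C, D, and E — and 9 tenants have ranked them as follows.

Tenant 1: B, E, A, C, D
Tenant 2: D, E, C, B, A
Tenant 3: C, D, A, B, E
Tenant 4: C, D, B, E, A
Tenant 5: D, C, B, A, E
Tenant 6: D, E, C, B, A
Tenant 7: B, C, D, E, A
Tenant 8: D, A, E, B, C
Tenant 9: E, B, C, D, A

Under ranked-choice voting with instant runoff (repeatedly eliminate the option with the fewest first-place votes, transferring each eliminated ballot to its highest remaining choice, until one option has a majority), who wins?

D

Round 1: D 4, B 2, C 2, E 1, A 0. A has the fewest and is eliminated.
Round 2: D 4, B 2, C 2, E 1. E has the fewest and is eliminated.
Round 3: D 4, B 3, C 2. C has the fewest and is eliminated.
Round 4: D 6, B 3. D has a majority.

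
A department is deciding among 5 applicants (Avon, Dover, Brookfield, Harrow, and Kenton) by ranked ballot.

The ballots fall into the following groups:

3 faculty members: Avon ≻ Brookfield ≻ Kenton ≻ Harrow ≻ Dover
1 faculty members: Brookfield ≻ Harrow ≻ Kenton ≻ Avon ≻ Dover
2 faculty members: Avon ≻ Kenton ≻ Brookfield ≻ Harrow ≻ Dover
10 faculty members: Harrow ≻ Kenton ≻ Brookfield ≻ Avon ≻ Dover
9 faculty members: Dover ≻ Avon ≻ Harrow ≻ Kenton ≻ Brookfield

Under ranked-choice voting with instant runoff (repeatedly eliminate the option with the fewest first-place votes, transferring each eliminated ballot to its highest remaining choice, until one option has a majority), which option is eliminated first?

Kenton

Round 1: Harrow 10, Dover 9, Avon 5, Brookfield 1, Kenton 0. Kenton has the fewest and is eliminated.
Round 2: Harrow 10, Dover 9, Avon 5, Brookfield 1. Brookfield has the fewest and is eliminated.
Round 3: Harrow 11, Dover 9, Avon 5. Avon has the fewest and is eliminated.
Round 4: Harrow 16, Dover 9. Harrow has a majority.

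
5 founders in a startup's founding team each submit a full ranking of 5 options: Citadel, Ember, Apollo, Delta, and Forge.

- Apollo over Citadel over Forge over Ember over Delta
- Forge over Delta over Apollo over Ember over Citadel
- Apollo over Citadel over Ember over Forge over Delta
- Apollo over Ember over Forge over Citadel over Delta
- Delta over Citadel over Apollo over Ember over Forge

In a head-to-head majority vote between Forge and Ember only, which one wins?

Ember

Ballots ranking Forge above Ember: 2.
Ballots ranking Ember above Forge: 3.
Ember wins the head-to-head, 3–2.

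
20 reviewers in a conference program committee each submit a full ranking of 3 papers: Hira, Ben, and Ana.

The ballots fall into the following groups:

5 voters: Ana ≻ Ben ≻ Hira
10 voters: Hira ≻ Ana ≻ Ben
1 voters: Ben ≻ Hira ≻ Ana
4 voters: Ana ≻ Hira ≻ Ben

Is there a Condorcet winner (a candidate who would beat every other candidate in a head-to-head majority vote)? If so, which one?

Head-to-head results (20 voters total):
Hira vs Ben: Hira wins 14–6.
Hira vs Ana: Hira wins 11–9.
Ben vs Ana: Ana wins 19–1.
Hira beats each rival — Ben (14–6), Ana (11–9) — so Hira is the Condorcet winner.

Hira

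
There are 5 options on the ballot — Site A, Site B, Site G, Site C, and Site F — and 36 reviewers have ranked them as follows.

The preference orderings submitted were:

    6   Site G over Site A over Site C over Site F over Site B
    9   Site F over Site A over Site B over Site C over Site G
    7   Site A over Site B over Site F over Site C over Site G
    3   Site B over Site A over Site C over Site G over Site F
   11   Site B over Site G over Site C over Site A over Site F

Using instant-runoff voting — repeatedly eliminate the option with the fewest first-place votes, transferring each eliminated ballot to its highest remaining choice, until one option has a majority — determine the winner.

Round 1: Site B 14, Site F 9, Site A 7, Site G 6, Site C 0. Site C has the fewest and is eliminated.
Round 2: Site B 14, Site F 9, Site A 7, Site G 6. Site G has the fewest and is eliminated.
Round 3: Site B 14, Site A 13, Site F 9. Site F has the fewest and is eliminated.
Round 4: Site A 22, Site B 14. Site A has a majority.

Site A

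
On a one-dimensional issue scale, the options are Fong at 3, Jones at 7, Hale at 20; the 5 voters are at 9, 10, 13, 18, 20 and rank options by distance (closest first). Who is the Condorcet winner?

With single-peaked preferences on a line, the Condorcet winner is the candidate closest to the median voter.
The median voter (position 13) is closest to Jones at 7.
Check: Jones vs Hale — voters closer to Jones: 3 of 5.

Jones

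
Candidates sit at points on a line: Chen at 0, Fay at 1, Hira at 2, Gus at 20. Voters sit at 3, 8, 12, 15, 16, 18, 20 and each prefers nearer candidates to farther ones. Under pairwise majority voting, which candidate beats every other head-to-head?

With single-peaked preferences on a line, the Condorcet winner is the candidate closest to the median voter.
The median voter (position 15) is closest to Gus at 20.
Check: Gus vs Fay — voters closer to Gus: 5 of 7.

Gus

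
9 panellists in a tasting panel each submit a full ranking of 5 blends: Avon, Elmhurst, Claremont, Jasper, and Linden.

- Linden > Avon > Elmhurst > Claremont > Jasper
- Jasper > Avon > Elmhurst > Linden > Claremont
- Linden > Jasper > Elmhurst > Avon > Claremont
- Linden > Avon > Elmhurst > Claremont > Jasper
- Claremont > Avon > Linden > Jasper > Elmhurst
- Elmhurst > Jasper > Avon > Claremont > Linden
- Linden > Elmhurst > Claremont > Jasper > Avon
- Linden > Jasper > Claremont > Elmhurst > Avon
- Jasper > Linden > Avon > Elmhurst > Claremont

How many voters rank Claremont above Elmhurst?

Ballots ranking Claremont above Elmhurst: 2.
Ballots ranking Elmhurst above Claremont: 7.
So 2 of 9 voters prefer Claremont to Elmhurst.

2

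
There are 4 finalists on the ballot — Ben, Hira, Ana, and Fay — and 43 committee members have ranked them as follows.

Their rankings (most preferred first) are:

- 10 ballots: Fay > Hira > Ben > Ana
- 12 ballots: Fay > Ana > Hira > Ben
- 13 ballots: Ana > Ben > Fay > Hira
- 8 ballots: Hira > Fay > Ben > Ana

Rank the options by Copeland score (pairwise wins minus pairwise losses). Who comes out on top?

Pairwise results:
  Ben vs Hira: Hira wins 30–13.
  Ben vs Ana: Ana wins 25–18.
  Ben vs Fay: Fay wins 30–13.
  Hira vs Ana: Ana wins 25–18.
  Hira vs Fay: Fay wins 35–8.
  Ana vs Fay: Fay wins 30–13.
Copeland scores (wins − losses):
  Ben: 0 − 3 = -3
  Hira: 1 − 2 = -1
  Ana: 2 − 1 = 1
  Fay: 3 − 0 = 3
Fay has the best Copeland score.

Fay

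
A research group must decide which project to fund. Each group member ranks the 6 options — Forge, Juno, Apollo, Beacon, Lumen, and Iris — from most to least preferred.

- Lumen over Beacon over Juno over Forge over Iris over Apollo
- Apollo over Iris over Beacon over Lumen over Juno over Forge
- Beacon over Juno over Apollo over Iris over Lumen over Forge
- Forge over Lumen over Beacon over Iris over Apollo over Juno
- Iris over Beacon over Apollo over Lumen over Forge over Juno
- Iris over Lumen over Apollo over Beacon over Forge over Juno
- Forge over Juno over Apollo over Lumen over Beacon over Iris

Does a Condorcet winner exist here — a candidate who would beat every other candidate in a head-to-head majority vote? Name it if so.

No Condorcet winner

Head-to-head results (7 voters total):
Forge vs Juno: Forge wins 4–3.
Forge vs Apollo: Apollo wins 4–3.
Forge vs Beacon: Beacon wins 5–2.
Forge vs Lumen: Lumen wins 5–2.
Forge vs Iris: Iris wins 4–3.
Juno vs Apollo: Apollo wins 4–3.
Juno vs Beacon: Beacon wins 6–1.
Juno vs Lumen: Lumen wins 5–2.
Juno vs Iris: Iris wins 4–3.
Apollo vs Beacon: Beacon wins 4–3.
Apollo vs Lumen: Apollo wins 4–3.
Apollo vs Iris: Iris wins 4–3.
Beacon vs Lumen: Lumen wins 4–3.
Beacon vs Iris: Beacon wins 4–3.
Lumen vs Iris: Iris wins 4–3.
No candidate beats all others: Apollo beats Lumen beats Beacon beats Apollo, a majority cycle.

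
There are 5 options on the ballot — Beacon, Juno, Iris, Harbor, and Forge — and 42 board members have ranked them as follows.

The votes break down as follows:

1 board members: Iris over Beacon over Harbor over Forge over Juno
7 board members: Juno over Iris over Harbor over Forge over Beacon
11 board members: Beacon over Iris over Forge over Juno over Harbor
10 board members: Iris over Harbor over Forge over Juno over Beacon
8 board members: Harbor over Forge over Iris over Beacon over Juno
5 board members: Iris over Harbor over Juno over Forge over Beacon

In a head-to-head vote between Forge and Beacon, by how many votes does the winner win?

18

Ballots ranking Forge above Beacon: 7+10+8+5 = 30.
Ballots ranking Beacon above Forge: 1+11 = 12.
Forge wins 30–12, a margin of 18.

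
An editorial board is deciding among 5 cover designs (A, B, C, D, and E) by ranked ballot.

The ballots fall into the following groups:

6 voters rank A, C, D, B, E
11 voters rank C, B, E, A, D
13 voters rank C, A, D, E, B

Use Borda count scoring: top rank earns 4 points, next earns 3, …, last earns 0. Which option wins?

Borda scores:
  A: 6·4 + 11·1 + 13·3 = 74
  B: 6·1 + 11·3 + 13·0 = 39
  C: 6·3 + 11·4 + 13·4 = 114
  D: 6·2 + 11·0 + 13·2 = 38
  E: 6·0 + 11·2 + 13·1 = 35
C has the highest total.

C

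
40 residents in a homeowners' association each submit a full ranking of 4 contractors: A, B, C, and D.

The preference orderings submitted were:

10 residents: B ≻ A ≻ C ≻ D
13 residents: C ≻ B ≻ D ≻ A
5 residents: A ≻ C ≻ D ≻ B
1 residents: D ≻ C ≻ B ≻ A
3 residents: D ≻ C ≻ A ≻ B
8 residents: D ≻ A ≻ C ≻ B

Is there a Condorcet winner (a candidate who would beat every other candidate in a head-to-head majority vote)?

No

Head-to-head results (40 voters total):
A vs B: B wins 24–16.
A vs C: A wins 23–17.
A vs D: D wins 25–15.
B vs C: C wins 30–10.
B vs D: B wins 23–17.
C vs D: C wins 28–12.
No candidate beats all others: A beats C beats B beats A, a majority cycle.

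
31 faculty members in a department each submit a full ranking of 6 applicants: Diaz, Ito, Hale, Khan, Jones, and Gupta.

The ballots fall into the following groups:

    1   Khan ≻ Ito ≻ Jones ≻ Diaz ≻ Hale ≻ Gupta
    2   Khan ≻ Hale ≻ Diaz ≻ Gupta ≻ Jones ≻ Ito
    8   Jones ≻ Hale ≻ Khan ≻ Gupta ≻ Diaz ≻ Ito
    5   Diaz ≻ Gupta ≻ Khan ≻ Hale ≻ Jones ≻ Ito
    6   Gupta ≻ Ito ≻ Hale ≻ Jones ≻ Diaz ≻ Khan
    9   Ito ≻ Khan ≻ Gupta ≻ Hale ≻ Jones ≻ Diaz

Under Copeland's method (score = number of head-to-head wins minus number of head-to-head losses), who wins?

Pairwise results:
  Diaz vs Ito: Ito wins 16–15.
  Diaz vs Hale: Hale wins 25–6.
  Diaz vs Khan: Khan wins 20–11.
  Diaz vs Jones: Jones wins 24–7.
  Diaz vs Gupta: Gupta wins 23–8.
  Ito vs Hale: Ito wins 16–15.
  Ito vs Khan: Khan wins 16–15.
  Ito vs Jones: Ito wins 16–15.
  Ito vs Gupta: Gupta wins 21–10.
  Hale vs Khan: Khan wins 17–14.
  Hale vs Jones: Hale wins 22–9.
  Hale vs Gupta: Gupta wins 20–11.
  Khan vs Jones: Khan wins 17–14.
  Khan vs Gupta: Khan wins 20–11.
  Jones vs Gupta: Gupta wins 22–9.
Copeland scores (wins − losses):
  Diaz: 0 − 5 = -5
  Ito: 3 − 2 = 1
  Hale: 2 − 3 = -1
  Khan: 5 − 0 = 5
  Jones: 1 − 4 = -3
  Gupta: 4 − 1 = 3
Khan has the best Copeland score.

Khan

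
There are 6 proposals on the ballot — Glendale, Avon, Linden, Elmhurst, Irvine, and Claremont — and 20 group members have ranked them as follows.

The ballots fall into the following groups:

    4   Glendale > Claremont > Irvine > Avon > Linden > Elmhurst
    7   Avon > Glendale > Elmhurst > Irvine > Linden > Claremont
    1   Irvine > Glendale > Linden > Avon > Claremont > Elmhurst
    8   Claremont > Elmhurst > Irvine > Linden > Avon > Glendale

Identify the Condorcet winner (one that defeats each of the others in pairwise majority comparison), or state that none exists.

There is no Condorcet winner

Head-to-head results (20 voters total):
Glendale vs Avon: Avon wins 15–5.
Glendale vs Linden: Glendale wins 12–8.
Glendale vs Elmhurst: Glendale wins 12–8.
Glendale vs Irvine: Glendale wins 11–9.
Glendale vs Claremont: Glendale wins 12–8.
Avon vs Linden: Avon wins 11–9.
Avon vs Elmhurst: Avon wins 12–8.
Avon vs Irvine: Irvine wins 13–7.
Avon vs Claremont: Claremont wins 12–8.
Linden vs Elmhurst: Elmhurst wins 15–5.
Linden vs Irvine: Irvine wins 20–0.
Linden vs Claremont: Claremont wins 12–8.
Elmhurst vs Irvine: Elmhurst wins 15–5.
Elmhurst vs Claremont: Claremont wins 13–7.
Irvine vs Claremont: Claremont wins 12–8.
No candidate beats all others: Glendale beats Irvine beats Avon beats Glendale, a majority cycle.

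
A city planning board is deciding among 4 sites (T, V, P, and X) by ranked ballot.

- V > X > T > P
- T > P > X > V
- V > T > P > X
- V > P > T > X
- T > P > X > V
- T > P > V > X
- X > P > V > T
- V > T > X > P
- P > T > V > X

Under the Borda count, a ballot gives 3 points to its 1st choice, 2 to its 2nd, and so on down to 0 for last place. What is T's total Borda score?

Borda scores:
  T: 1 + 3 + 2 + 1 + 3 + 3 + 0 + 2 + 2 = 17
  V: 3 + 0 + 3 + 3 + 0 + 1 + 1 + 3 + 1 = 15
  P: 0 + 2 + 1 + 2 + 2 + 2 + 2 + 0 + 3 = 14
  X: 2 + 1 + 0 + 0 + 1 + 0 + 3 + 1 + 0 = 8

17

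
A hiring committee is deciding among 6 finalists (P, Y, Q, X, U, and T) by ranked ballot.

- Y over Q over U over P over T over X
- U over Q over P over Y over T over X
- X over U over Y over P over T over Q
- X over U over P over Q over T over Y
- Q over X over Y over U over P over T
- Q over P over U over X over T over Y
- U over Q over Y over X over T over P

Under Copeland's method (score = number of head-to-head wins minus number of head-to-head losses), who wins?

U

Pairwise results:
  P vs Y: Y wins 4–3.
  P vs Q: Q wins 5–2.
  P vs X: X wins 4–3.
  P vs U: U wins 6–1.
  P vs T: P wins 6–1.
  Y vs Q: Q wins 5–2.
  Y vs X: X wins 4–3.
  Y vs U: U wins 5–2.
  Y vs T: Y wins 5–2.
  Q vs X: Q wins 5–2.
  Q vs U: U wins 4–3.
  Q vs T: Q wins 6–1.
  X vs U: U wins 4–3.
  X vs T: X wins 5–2.
  U vs T: U wins 7–0.
Copeland scores (wins − losses):
  P: 1 − 4 = -3
  Y: 2 − 3 = -1
  Q: 4 − 1 = 3
  X: 3 − 2 = 1
  U: 5 − 0 = 5
  T: 0 − 5 = -5
U has the best Copeland score.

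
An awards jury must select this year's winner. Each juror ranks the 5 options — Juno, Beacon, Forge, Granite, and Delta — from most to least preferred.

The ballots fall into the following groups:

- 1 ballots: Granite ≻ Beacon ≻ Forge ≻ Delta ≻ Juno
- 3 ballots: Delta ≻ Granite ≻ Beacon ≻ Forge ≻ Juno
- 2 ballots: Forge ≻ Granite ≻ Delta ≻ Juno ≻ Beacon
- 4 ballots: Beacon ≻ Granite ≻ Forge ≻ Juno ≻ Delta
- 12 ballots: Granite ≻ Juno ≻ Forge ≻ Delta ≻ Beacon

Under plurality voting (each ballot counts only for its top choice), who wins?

First-place vote totals:
  Juno: 0
  Beacon: 4
  Forge: 2
  Granite: 13
  Delta: 3
Granite has the most first-place votes.

Granite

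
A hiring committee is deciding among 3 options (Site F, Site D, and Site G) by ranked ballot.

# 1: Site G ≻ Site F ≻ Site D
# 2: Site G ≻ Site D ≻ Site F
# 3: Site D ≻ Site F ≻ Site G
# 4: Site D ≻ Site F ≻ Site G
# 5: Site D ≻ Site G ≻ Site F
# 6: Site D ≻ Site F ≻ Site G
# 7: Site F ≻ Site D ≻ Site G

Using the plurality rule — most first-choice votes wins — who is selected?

First-place vote totals:
  Site F: 1
  Site D: 4
  Site G: 2
Site D has the most first-place votes.

Site D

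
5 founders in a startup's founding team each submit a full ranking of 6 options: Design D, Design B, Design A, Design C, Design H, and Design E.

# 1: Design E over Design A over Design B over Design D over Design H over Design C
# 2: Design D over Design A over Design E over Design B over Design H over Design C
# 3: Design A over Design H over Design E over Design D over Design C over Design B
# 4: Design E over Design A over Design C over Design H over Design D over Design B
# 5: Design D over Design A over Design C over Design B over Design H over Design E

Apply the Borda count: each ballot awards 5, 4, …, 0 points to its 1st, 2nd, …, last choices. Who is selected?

Borda scores:
  Design D: 2 + 5 + 2 + 1 + 5 = 15
  Design B: 3 + 2 + 0 + 0 + 2 = 7
  Design A: 4 + 4 + 5 + 4 + 4 = 21
  Design C: 0 + 0 + 1 + 3 + 3 = 7
  Design H: 1 + 1 + 4 + 2 + 1 = 9
  Design E: 5 + 3 + 3 + 5 + 0 = 16
Design A has the highest total.

Design A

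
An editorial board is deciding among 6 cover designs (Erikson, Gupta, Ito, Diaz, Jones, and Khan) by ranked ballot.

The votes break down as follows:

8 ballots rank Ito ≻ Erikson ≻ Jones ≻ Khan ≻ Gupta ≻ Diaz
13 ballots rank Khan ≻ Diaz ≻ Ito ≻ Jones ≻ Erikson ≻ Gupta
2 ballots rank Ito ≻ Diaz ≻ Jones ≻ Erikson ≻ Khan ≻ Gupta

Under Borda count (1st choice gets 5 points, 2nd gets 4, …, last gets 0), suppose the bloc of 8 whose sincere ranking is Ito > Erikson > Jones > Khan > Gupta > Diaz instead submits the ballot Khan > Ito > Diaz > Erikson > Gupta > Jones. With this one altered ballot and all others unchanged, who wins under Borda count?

Khan

Borda totals with the altered ballot: Erikson 33, Gupta 8, Ito 81, Diaz 84, Jones 32, Khan 107.
The switch changes the winner from Ito to Khan.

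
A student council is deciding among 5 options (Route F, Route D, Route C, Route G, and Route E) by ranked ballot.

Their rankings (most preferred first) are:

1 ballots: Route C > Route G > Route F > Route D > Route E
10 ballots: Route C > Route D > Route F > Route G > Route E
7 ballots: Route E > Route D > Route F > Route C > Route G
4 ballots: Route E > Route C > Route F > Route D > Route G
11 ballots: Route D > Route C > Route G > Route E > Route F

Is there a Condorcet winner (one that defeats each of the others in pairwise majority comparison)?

Head-to-head results (33 voters total):
Route F vs Route D: Route D wins 28–5.
Route F vs Route C: Route C wins 26–7.
Route F vs Route G: Route F wins 21–12.
Route F vs Route E: Route E wins 22–11.
Route D vs Route C: Route D wins 18–15.
Route D vs Route G: Route D wins 32–1.
Route D vs Route E: Route D wins 22–11.
Route C vs Route G: Route C wins 33–0.
Route C vs Route E: Route C wins 22–11.
Route G vs Route E: Route G wins 22–11.
Route D beats each rival — Route F (28–5), Route C (18–15), Route G (32–1), Route E (22–11) — so Route D is the Condorcet winner.

Yes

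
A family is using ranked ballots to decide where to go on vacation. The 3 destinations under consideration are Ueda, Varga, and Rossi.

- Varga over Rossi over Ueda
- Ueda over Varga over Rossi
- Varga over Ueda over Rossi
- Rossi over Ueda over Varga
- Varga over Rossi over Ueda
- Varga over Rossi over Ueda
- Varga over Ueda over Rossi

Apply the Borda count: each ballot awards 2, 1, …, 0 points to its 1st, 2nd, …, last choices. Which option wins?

Borda scores:
  Ueda: 0 + 2 + 1 + 1 + 0 + 0 + 1 = 5
  Varga: 2 + 1 + 2 + 0 + 2 + 2 + 2 = 11
  Rossi: 1 + 0 + 0 + 2 + 1 + 1 + 0 = 5
Varga has the highest total.

Varga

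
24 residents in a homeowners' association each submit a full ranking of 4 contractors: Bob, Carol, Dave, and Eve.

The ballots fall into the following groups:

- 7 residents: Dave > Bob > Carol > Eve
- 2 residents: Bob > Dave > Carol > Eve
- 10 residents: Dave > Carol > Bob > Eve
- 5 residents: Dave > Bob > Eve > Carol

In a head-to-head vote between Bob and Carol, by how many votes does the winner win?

Ballots ranking Bob above Carol: 7+2+5 = 14.
Ballots ranking Carol above Bob: 10.
Bob wins 14–10, a margin of 4.

4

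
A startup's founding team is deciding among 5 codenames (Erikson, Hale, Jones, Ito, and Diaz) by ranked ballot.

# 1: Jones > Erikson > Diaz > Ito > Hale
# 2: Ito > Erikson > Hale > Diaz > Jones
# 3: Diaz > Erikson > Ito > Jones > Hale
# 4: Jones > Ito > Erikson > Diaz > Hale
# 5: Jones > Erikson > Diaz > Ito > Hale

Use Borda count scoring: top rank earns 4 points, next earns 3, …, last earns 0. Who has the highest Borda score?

Erikson

Borda scores:
  Erikson: 3 + 3 + 3 + 2 + 3 = 14
  Hale: 0 + 2 + 0 + 0 + 0 = 2
  Jones: 4 + 0 + 1 + 4 + 4 = 13
  Ito: 1 + 4 + 2 + 3 + 1 = 11
  Diaz: 2 + 1 + 4 + 1 + 2 = 10
Erikson has the highest total.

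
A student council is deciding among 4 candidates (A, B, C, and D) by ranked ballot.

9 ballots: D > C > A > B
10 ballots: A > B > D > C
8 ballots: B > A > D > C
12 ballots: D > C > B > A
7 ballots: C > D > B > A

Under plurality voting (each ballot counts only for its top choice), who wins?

D

First-place vote totals:
  A: 10
  B: 8
  C: 7
  D: 21
D has the most first-place votes.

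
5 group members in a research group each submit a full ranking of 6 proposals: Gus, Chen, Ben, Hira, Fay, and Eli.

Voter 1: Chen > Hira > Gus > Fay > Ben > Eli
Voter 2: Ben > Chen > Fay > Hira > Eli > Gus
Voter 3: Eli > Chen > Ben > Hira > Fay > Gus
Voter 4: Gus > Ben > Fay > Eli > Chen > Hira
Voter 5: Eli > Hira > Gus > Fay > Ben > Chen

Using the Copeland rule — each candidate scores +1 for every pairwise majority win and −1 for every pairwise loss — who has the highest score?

Pairwise results:
  Gus vs Chen: Chen wins 3–2.
  Gus vs Ben: Gus wins 3–2.
  Gus vs Hira: Hira wins 4–1.
  Gus vs Fay: Gus wins 3–2.
  Gus vs Eli: Eli wins 3–2.
  Chen vs Ben: Ben wins 3–2.
  Chen vs Hira: Chen wins 4–1.
  Chen vs Fay: Chen wins 3–2.
  Chen vs Eli: Eli wins 3–2.
  Ben vs Hira: Ben wins 3–2.
  Ben vs Fay: Ben wins 3–2.
  Ben vs Eli: Ben wins 3–2.
  Hira vs Fay: Hira wins 3–2.
  Hira vs Eli: Eli wins 3–2.
  Fay vs Eli: Fay wins 3–2.
Copeland scores (wins − losses):
  Gus: 2 − 3 = -1
  Chen: 3 − 2 = 1
  Ben: 4 − 1 = 3
  Hira: 2 − 3 = -1
  Fay: 1 − 4 = -3
  Eli: 3 − 2 = 1
Ben has the best Copeland score.

Ben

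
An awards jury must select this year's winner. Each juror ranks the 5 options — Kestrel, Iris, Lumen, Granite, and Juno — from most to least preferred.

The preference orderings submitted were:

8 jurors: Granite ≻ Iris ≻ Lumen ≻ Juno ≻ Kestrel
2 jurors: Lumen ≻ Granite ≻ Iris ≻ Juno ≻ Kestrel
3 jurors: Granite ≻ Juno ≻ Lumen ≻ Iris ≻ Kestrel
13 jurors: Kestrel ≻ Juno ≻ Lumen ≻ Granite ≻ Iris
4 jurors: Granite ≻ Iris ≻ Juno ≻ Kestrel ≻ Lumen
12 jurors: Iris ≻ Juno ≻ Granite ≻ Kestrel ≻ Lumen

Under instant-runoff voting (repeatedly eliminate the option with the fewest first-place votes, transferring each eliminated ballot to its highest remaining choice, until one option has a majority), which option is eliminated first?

Round 1: Granite 15, Kestrel 13, Iris 12, Lumen 2, Juno 0. Juno has the fewest and is eliminated.
Round 2: Granite 15, Kestrel 13, Iris 12, Lumen 2. Lumen has the fewest and is eliminated.
Round 3: Granite 17, Kestrel 13, Iris 12. Iris has the fewest and is eliminated.
Round 4: Granite 29, Kestrel 13. Granite has a majority.

Juno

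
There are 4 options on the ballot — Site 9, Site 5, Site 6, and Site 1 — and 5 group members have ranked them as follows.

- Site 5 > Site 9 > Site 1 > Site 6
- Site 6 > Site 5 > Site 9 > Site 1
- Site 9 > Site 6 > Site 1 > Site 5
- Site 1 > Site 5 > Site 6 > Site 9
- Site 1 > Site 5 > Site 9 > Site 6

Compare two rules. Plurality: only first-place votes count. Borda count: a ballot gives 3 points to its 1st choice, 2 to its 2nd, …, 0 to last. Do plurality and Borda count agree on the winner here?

Plurality first-place counts: Site 9 1, Site 5 1, Site 6 1, Site 1 2 → Site 1.
Borda totals: Site 9 7, Site 5 9, Site 6 6, Site 1 8 → Site 5.
The two rules disagree: plurality picks Site 1, Borda picks Site 5.

No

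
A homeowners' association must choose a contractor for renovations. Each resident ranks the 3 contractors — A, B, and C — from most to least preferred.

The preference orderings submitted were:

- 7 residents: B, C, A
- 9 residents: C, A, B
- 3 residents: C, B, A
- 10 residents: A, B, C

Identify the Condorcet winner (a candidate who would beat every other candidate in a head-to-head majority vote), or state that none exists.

Head-to-head results (29 voters total):
A vs B: A wins 19–10.
A vs C: C wins 19–10.
B vs C: B wins 17–12.
No candidate beats all others: A beats B beats C beats A, a majority cycle.

No Condorcet winner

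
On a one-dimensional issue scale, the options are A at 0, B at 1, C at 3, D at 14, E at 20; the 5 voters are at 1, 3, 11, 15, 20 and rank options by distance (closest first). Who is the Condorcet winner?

With single-peaked preferences on a line, the Condorcet winner is the candidate closest to the median voter.
The median voter (position 11) is closest to D at 14.
Check: D vs B — voters closer to D: 3 of 5.

D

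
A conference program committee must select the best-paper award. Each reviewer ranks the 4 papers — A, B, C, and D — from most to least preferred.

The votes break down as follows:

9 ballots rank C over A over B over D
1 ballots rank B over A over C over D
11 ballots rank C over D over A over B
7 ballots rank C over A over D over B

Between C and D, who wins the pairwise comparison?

Ballots ranking C above D: 9+1+11+7 = 28.
Ballots ranking D above C: 0.
C wins the head-to-head, 28–0.

C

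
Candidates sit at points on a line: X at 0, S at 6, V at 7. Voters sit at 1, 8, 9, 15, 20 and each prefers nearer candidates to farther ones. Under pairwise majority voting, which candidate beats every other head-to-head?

With single-peaked preferences on a line, the Condorcet winner is the candidate closest to the median voter.
The median voter (position 9) is closest to V at 7.
Check: V vs X — voters closer to V: 4 of 5.

V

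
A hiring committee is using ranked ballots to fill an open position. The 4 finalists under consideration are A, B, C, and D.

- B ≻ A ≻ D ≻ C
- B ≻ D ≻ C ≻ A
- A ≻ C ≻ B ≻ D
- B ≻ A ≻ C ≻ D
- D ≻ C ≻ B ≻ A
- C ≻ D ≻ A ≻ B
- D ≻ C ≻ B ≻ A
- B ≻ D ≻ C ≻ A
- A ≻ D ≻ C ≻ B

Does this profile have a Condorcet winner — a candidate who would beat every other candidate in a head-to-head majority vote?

Head-to-head results (9 voters total):
A vs B: B wins 6–3.
A vs C: C wins 5–4.
A vs D: D wins 5–4.
B vs C: C wins 5–4.
B vs D: B wins 5–4.
C vs D: D wins 6–3.
No candidate beats all others: B beats D beats C beats B, a majority cycle.

No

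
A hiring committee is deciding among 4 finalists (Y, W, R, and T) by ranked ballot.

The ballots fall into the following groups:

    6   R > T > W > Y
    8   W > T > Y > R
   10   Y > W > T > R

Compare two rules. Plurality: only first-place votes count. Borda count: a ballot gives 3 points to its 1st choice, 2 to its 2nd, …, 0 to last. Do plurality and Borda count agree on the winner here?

No

Plurality first-place counts: Y 10, W 8, R 6, T 0 → Y.
Borda totals: Y 38, W 50, R 18, T 38 → W.
The two rules disagree: plurality picks Y, Borda picks W.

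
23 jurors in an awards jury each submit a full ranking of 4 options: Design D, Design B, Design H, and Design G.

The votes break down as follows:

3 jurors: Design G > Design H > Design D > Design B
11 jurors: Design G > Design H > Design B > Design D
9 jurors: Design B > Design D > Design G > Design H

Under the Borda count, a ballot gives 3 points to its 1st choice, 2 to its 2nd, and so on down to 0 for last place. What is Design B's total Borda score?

Borda scores:
  Design D: 3·1 + 11·0 + 9·2 = 21
  Design B: 3·0 + 11·1 + 9·3 = 38
  Design H: 3·2 + 11·2 + 9·0 = 28
  Design G: 3·3 + 11·3 + 9·1 = 51

38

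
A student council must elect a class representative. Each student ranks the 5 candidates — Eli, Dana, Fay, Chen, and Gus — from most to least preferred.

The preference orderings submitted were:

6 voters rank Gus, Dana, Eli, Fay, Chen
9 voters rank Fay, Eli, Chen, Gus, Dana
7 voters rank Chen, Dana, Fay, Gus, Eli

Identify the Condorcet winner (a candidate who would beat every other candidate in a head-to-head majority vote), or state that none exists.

No Condorcet winner

Head-to-head results (22 voters total):
Eli vs Dana: Dana wins 13–9.
Eli vs Fay: Fay wins 16–6.
Eli vs Chen: Eli wins 15–7.
Eli vs Gus: Gus wins 13–9.
Dana vs Fay: Dana wins 13–9.
Dana vs Chen: Chen wins 16–6.
Dana vs Gus: Gus wins 15–7.
Fay vs Chen: Fay wins 15–7.
Fay vs Gus: Fay wins 16–6.
Chen vs Gus: Chen wins 16–6.
No candidate beats all others: Eli beats Chen beats Dana beats Eli, a majority cycle.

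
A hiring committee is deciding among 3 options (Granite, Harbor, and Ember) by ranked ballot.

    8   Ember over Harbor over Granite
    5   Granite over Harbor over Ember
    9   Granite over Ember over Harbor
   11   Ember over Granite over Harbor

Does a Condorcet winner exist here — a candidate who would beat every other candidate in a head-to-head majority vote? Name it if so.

Head-to-head results (33 voters total):
Granite vs Harbor: Granite wins 25–8.
Granite vs Ember: Ember wins 19–14.
Harbor vs Ember: Ember wins 28–5.
Ember beats each rival — Granite (19–14), Harbor (28–5) — so Ember is the Condorcet winner.

Ember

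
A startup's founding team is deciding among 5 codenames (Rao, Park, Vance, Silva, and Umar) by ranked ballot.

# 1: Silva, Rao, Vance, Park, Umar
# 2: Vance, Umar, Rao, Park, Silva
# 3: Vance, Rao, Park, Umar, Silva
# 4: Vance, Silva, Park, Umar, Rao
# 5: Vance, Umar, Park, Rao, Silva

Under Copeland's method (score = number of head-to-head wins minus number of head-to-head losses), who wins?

Vance

Pairwise results:
  Rao vs Park: Rao wins 3–2.
  Rao vs Vance: Vance wins 4–1.
  Rao vs Silva: Rao wins 3–2.
  Rao vs Umar: Umar wins 3–2.
  Park vs Vance: Vance wins 5–0.
  Park vs Silva: Park wins 3–2.
  Park vs Umar: Park wins 3–2.
  Vance vs Silva: Vance wins 4–1.
  Vance vs Umar: Vance wins 5–0.
  Silva vs Umar: Umar wins 3–2.
Copeland scores (wins − losses):
  Rao: 2 − 2 = 0
  Park: 2 − 2 = 0
  Vance: 4 − 0 = 4
  Silva: 0 − 4 = -4
  Umar: 2 − 2 = 0
Vance has the best Copeland score.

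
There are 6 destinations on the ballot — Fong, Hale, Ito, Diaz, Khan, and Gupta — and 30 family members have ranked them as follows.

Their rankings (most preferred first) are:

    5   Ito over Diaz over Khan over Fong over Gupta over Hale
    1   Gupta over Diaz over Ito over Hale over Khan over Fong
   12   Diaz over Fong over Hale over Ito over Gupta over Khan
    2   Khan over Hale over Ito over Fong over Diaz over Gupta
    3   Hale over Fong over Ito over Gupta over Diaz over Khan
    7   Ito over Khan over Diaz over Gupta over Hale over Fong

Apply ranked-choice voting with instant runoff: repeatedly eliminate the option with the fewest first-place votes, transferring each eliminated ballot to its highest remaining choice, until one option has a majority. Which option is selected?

Round 1: Ito 12, Diaz 12, Hale 3, Khan 2, Gupta 1, Fong 0. Fong has the fewest and is eliminated.
Round 2: Ito 12, Diaz 12, Hale 3, Khan 2, Gupta 1. Gupta has the fewest and is eliminated.
Round 3: Diaz 13, Ito 12, Hale 3, Khan 2. Khan has the fewest and is eliminated.
Round 4: Diaz 13, Ito 12, Hale 5. Hale has the fewest and is eliminated.
Round 5: Ito 17, Diaz 13. Ito has a majority.

Ito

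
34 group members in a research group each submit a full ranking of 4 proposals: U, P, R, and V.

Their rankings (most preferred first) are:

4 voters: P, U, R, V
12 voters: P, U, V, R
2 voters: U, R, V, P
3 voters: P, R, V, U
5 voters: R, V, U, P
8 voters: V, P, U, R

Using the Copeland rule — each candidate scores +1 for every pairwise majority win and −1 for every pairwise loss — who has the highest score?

P

Pairwise results:
  U vs P: P wins 27–7.
  U vs R: U wins 26–8.
  U vs V: U wins 18–16.
  P vs R: P wins 27–7.
  P vs V: P wins 19–15.
  R vs V: V wins 20–14.
Copeland scores (wins − losses):
  U: 2 − 1 = 1
  P: 3 − 0 = 3
  R: 0 − 3 = -3
  V: 1 − 2 = -1
P has the best Copeland score.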